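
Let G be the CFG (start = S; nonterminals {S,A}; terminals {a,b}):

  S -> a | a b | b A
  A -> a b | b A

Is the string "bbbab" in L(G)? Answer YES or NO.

Convert to CNF:
  S -> T0 T1 | T1 A | a
  A -> T0 T1 | T1 A
  T0 -> a
  T1 -> b

Fill CYK table bottom-up:
  cell(0,0) b: {T1}  orig:{}
  cell(1,1) b: {T1}  orig:{}
  cell(2,2) b: {T1}  orig:{}
  cell(3,3) a: {S,T0}  orig:{S}
  cell(4,4) b: {T1}  orig:{}
  cell(0,1) bb: ∅
  cell(1,2) bb: ∅
  cell(2,3) ba: ∅
  cell(3,4) ab: {A,S}
  cell(0,2) bbb: ∅
  cell(1,3) bba: ∅
  cell(2,4) bab: {A,S}
  cell(0,3) bbba: ∅
  cell(1,4) bbab: {A,S}
  cell(0,4) bbbab: {A,S}

S ∈ T[0,4] ⇒ YES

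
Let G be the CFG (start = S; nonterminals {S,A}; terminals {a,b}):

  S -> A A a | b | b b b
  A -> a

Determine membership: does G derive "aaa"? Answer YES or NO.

Convert to CNF:
  S -> A X2 | T1 X3 | b
  A -> a
  T0 -> a
  T1 -> b
  X2 -> A T0
  X3 -> T1 T1

Fill CYK table bottom-up:
  T[0,0] 'a' = {A,T0}  orig:{A}
  T[1,1] 'a' = {A,T0}  orig:{A}
  T[2,2] 'a' = {A,T0}  orig:{A}
  T[0,1] 'aa' = {X2}  orig:{}
  T[1,2] 'aa' = {X2}  orig:{}
  T[0,2] 'aaa' = {S}

S ∈ T[0,2] ⇒ YES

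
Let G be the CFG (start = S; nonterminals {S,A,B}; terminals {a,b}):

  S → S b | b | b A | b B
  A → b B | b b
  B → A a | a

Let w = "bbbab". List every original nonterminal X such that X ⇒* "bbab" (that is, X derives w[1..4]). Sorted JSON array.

Convert to CNF:
  S -> S T0 | T0 A | T0 B | b
  A -> T0 B | T0 T0
  B -> A T1 | a
  T0 -> b
  T1 -> a

CYK table (by increasing span) (cells [i..j] with 1 ≤ i ≤ j ≤ 4 only):
  T[1,1] 'b' = {S,T0}  orig:{S}
  T[2,2] 'b' = {S,T0}  orig:{S}
  T[3,3] 'a' = {B,T1}  orig:{B}
  T[4,4] 'b' = {S,T0}  orig:{S}
  T[1,2] 'bb' = {A,S}
  T[2,3] 'ba' = {A,S}
  T[3,4] 'ab' = ∅
  T[1,3] 'bba' = {B,S}
  T[2,4] 'bab' = {S}
  T[1,4] 'bbab' = {S}

Original NTs in T[1,4] deriving "bbab": ["S"]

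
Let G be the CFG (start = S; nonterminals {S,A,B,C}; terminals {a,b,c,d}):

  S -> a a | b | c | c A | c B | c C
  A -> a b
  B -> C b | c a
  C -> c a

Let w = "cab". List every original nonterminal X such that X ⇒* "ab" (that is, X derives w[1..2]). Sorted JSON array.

Convert to CNF:
  S -> T0 T0 | T2 A | T2 B | T2 C | b | c
  A -> T0 T1
  B -> C T1 | T2 T0
  C -> T2 T0
  T0 -> a
  T1 -> b
  T2 -> c

Fill CYK table bottom-up — only the sub-triangle for w[1..2]:
  [1..1]={T0}  "a"  orig:{}
  [2..2]={S,T1}  "b"  orig:{S}
  [1..2]={A}  "ab"

Original NTs in T[1,2] deriving "ab": ["A"]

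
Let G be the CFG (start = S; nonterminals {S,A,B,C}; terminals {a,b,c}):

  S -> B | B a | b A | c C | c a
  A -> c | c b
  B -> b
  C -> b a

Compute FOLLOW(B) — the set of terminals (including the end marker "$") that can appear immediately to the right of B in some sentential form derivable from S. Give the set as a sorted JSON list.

Compute FIRST by fixpoint:
pass 1:
  A via A→c: +{c}
  B via B→b: +{b}
  C via C→b a: +{b}
  S via S→B: +{b}
  S via S→c C: +{c}
  FIRST[S]={b,c}  FIRST[A]={c}  FIRST[B]={b}  FIRST[C]={b}
pass 2: — fixpoint
  FIRST[S]={b,c}  FIRST[A]={c}  FIRST[B]={b}  FIRST[C]={b}

FOLLOW iteration:
seed FOLLOW(S) with $
pass 1:
  S→B: FOLLOW(B) ⊇ FOLLOW(S) ⊇ {$}; new: +{$}
  S→B a: FOLLOW(B) ⊇ FIRST(a) = {a}; new: +{a}
  S→b A: FOLLOW(A) ⊇ FOLLOW(S) ⊇ {$}; new: +{$}
  S→c C: FOLLOW(C) ⊇ FOLLOW(S) ⊇ {$}; new: +{$}
  S: {$}  A: {$}  B: {$,a}  C: {$}
pass 2: (stable)
  S: {$}  A: {$}  B: {$,a}  C: {$}

FOLLOW(B) = ["$", "a"]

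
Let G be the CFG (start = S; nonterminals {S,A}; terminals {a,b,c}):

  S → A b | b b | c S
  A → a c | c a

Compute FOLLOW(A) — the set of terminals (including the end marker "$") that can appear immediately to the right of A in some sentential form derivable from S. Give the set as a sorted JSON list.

Compute FIRST by fixpoint:
[1]
  A via A→a c: +{a}
  A via A→c a: +{c}
  S via S→A b: +{a,c}
  S via S→b b: +{b}
  S: {a,b,c}  A: {a,c}
[2] — fixpoint
  S: {a,b,c}  A: {a,c}

Compute FOLLOW by fixpoint:
initialize: $ ∈ FOLLOW(S)
[1]
  S→A b: FOLLOW(A) ⊇ FIRST(b) = {b}; new: +{b}
  FOLLOW(S)={$}  FOLLOW(A)={b}
[2] — fixpoint
  FOLLOW(S)={$}  FOLLOW(A)={b}

FOLLOW(A) = ["b"]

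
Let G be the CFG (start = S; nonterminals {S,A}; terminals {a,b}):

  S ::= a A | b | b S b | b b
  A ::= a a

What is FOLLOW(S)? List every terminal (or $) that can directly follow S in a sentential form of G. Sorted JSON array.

Compute FIRST by fixpoint:
[1]
  A via A→a a: +{a}
  S via S→a A: +{a}
  S via S→b: +{b}
  FIRST(S)={a,b}  FIRST(A)={a}
[2] — fixpoint
  FIRST(S)={a,b}  FIRST(A)={a}

FOLLOW sets:
initialize: $ ∈ FOLLOW(S)
round 1:
  S→a A: FOLLOW(A) ⊇ FOLLOW(S) ⊇ {$}; new: +{$}
  S→b S b: FOLLOW(S) ⊇ FIRST(b) = {b}; new: +{b}
  S: {$,b}  A: {$}
round 2:
  S→a A: FOLLOW(A) ⊇ FOLLOW(S) ⊇ {$,b}; new: +{b}
  S: {$,b}  A: {$,b}
round 3: (stable)
  S: {$,b}  A: {$,b}

FOLLOW(S) = ["$", "b"]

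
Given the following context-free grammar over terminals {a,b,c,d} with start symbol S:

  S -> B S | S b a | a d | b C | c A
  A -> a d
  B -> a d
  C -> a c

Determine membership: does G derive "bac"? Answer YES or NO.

Convert to CNF:
  S -> B S | S X4 | T0 T1 | T2 A | T3 C
  A -> T0 T1
  B -> T0 T1
  C -> T0 T2
  T0 -> a
  T1 -> d
  T2 -> c
  T3 -> b
  X4 -> T3 T0

Fill CYK table bottom-up:
  [0..0]={T3}  "b"  orig:{}
  [1..1]={T0}  "a"  orig:{}
  [2..2]={T2}  "c"  orig:{}
  [0..1]={X4}  "ba"  orig:{}
  [1..2]={C}  "ac"
  [0..2]={S}  "bac"

S ∈ T[0,2] ⇒ YES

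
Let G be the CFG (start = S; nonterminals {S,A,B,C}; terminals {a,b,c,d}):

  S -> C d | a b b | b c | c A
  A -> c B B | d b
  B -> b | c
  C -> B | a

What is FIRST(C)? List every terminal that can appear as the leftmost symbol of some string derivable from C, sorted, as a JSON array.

FIRST sets, iterate to fixpoint:
pass 1:
  A via A→c B B: +{c}
  A via A→d b: +{d}
  B via B→b: +{b}
  B via B→c: +{c}
  C via C→B: +{b,c}
  C via C→a: +{a}
  S via S→C d: +{a,b,c}
  FIRST(S)={a,b,c}  FIRST(A)={c,d}  FIRST(B)={b,c}  FIRST(C)={a,b,c}
pass 2: done
  FIRST(S)={a,b,c}  FIRST(A)={c,d}  FIRST(B)={b,c}  FIRST(C)={a,b,c}

FIRST(C) = ["a", "b", "c"]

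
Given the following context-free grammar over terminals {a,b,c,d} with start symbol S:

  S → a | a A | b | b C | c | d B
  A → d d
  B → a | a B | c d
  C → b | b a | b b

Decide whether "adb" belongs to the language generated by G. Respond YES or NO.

Convert to CNF:
  S -> T0 B | T1 A | T3 C | a | b | c
  A -> T0 T0
  B -> T1 B | T2 T0 | a
  C -> T3 T1 | T3 T3 | b
  T0 -> d
  T1 -> a
  T2 -> c
  T3 -> b

CYK table (by increasing span):
  [0..0]={B,S,T1}  "a"  orig:{B,S}
  [1..1]={T0}  "d"  orig:{}
  [2..2]={C,S,T3}  "b"  orig:{C,S}
  [0..1]=∅  "ad"
  [1..2]=∅  "db"
  [0..2]=∅  "adb"

S ∉ T[0,2] ⇒ NO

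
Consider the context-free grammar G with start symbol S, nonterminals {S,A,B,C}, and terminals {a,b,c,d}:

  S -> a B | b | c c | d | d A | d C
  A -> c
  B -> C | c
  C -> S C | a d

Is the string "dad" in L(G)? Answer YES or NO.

Convert to CNF:
  S -> T0 B | T1 A | T1 C | T2 T2 | b | d
  A -> c
  B -> S C | T0 T1 | c
  C -> S C | T0 T1
  T0 -> a
  T1 -> d
  T2 -> c

Fill CYK table bottom-up:
  T[0,0] 'd' = {S,T1}  orig:{S}
  T[1,1] 'a' = {T0}  orig:{}
  T[2,2] 'd' = {S,T1}  orig:{S}
  T[0,1] 'da' = ∅
  T[1,2] 'ad' = {B,C}
  T[0,2] 'dad' = {B,C,S}

S ∈ T[0,2] ⇒ YES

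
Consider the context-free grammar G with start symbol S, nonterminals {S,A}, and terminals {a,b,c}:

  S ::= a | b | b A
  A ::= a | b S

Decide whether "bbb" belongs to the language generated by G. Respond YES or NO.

Convert to CNF:
  S -> T0 A | a | b
  A -> T0 S | a
  T0 -> b

CYK fill:
  cell(0,0) b: {S,T0}  orig:{S}
  cell(1,1) b: {S,T0}  orig:{S}
  cell(2,2) b: {S,T0}  orig:{S}
  cell(0,1) bb: {A}
  cell(1,2) bb: {A}
  cell(0,2) bbb: {S}

S ∈ T[0,2] ⇒ YES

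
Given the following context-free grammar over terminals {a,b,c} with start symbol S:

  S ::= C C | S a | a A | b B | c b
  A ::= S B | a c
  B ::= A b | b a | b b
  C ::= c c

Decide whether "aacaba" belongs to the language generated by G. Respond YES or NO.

Convert to CNF:
  S -> C C | S T0 | T0 A | T1 T2 | T2 B
  A -> S B | T0 T1
  B -> A T2 | T2 T0 | T2 T2
  C -> T1 T1
  T0 -> a
  T1 -> c
  T2 -> b

Fill CYK table bottom-up:
  [0..0]={T0}  "a"  orig:{}
  [1..1]={T0}  "a"  orig:{}
  [2..2]={T1}  "c"  orig:{}
  [3..3]={T0}  "a"  orig:{}
  [4..4]={T2}  "b"  orig:{}
  [5..5]={T0}  "a"  orig:{}
  [0..1]=∅  "aa"
  [1..2]={A}  "ac"
  [2..3]=∅  "ca"
  [3..4]=∅  "ab"
  [4..5]={B}  "ba"
  [0..2]={S}  "aac"
  [1..3]=∅  "aca"
  [2..4]=∅  "cab"
  [3..5]=∅  "aba"
  [0..3]={S}  "aaca"
  [1..4]=∅  "acab"
  [2..5]=∅  "caba"
  [0..4]=∅  "aacab"
  [1..5]=∅  "acaba"
  [0..5]={A}  "aacaba"

S ∉ T[0,5] ⇒ NO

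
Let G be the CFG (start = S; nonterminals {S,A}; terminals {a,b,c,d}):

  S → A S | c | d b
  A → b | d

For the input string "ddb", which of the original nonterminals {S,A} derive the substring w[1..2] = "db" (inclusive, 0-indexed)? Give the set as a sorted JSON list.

CNF form of G:
  S -> A S | T0 T1 | c
  A -> b | d
  T0 -> d
  T1 -> b

Fill CYK table bottom-up (cells [i..j] with 1 ≤ i ≤ j ≤ 2 only):
  T[1,1] 'd' = {A,T0}  orig:{A}
  T[2,2] 'b' = {A,T1}  orig:{A}
  T[1,2] 'db' = {S}

Original NTs in T[1,2] deriving "db": ["S"]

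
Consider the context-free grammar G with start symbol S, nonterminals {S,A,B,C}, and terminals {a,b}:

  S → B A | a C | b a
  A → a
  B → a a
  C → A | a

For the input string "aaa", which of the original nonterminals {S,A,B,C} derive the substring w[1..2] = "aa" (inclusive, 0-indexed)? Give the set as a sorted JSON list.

CNF form of G:
  S -> B A | T0 C | T1 T0
  A -> a
  B -> T0 T0
  C -> a
  T0 -> a
  T1 -> b

CYK fill — only the sub-triangle for w[1..2]:
  [1..1]={A,C,T0}  "a"  orig:{A,C}
  [2..2]={A,C,T0}  "a"  orig:{A,C}
  [1..2]={B,S}  "aa"

Original NTs in T[1,2] deriving "aa": ["B", "S"]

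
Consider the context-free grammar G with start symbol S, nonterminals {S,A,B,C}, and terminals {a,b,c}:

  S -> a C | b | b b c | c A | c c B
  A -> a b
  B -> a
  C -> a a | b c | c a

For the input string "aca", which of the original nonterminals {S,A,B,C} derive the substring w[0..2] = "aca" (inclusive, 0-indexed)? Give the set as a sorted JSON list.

CNF form of G:
  S -> T0 C | T1 X3 | T2 A | T2 X4 | b
  A -> T0 T1
  B -> a
  C -> T0 T0 | T1 T2 | T2 T0
  T0 -> a
  T1 -> b
  T2 -> c
  X3 -> T1 T2
  X4 -> T2 B

CYK fill — only the sub-triangle for w[0..2]:
  [0..0]={B,T0}  "a"  orig:{B}
  [1..1]={T2}  "c"  orig:{}
  [2..2]={B,T0}  "a"  orig:{B}
  [0..1]=∅  "ac"
  [1..2]={C,X4}  "ca"  orig:{C}
  [0..2]={S}  "aca"

Original NTs in T[0,2] deriving "aca": ["S"]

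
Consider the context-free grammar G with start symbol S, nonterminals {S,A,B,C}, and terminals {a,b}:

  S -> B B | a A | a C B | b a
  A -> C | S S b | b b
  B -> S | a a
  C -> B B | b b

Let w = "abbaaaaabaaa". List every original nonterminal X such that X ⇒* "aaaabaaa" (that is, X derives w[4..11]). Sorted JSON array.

Convert to CNF:
  S -> B B | T0 T1 | T1 A | T1 X4
  A -> B B | S X2 | T0 T0
  B -> B B | T0 T1 | T1 A | T1 T1 | T1 X3
  C -> B B | T0 T0
  T0 -> b
  T1 -> a
  X2 -> S T0
  X3 -> C B
  X4 -> C B

CYK table (by increasing span), restricted to cells inside w[4..11]:
  cell(4,4) a: {T1}  orig:{}
  cell(5,5) a: {T1}  orig:{}
  cell(6,6) a: {T1}  orig:{}
  cell(7,7) a: {T1}  orig:{}
  cell(8,8) b: {T0}  orig:{}
  cell(9,9) a: {T1}  orig:{}
  cell(10,10) a: {T1}  orig:{}
  cell(11,11) a: {T1}  orig:{}
  cell(4,5) aa: {B}
  cell(5,6) aa: {B}
  cell(6,7) aa: {B}
  cell(7,8) ab: ∅
  cell(8,9) ba: {B,S}
  cell(9,10) aa: {B}
  cell(10,11) aa: {B}
  cell(4,6) aaa: ∅
  cell(5,7) aaa: ∅
  cell(6,8) aab: ∅
  cell(7,9) aba: ∅
  cell(8,10) baa: ∅
  cell(9,11) aaa: ∅
  cell(4,7) aaaa: {A,B,C,S}
  cell(5,8) aaab: ∅
  cell(6,9) aaba: {A,B,C,S}
  cell(7,10) abaa: ∅
  cell(8,11) baaa: {A,B,C,S}
  cell(4,8) aaaab: {X2}  orig:{}
  cell(5,9) aaaba: {B,S}
  cell(6,10) aabaa: ∅
  cell(7,11) abaaa: {B,S}
  cell(4,9) aaaaba: {A,B,C,S,X3,X4}  orig:{A,B,C,S}
  cell(5,10) aaabaa: ∅
  cell(6,11) aabaaa: {A,B,C,S,X3,X4}  orig:{A,B,C,S}
  cell(4,10) aaaabaa: ∅
  cell(5,11) aaabaaa: {A,B,C,S}
  cell(4,11) aaaabaaa: {A,B,C,S,X3,X4}  orig:{A,B,C,S}

Original NTs in T[4,11] deriving "aaaabaaa": ["A", "B", "C", "S"]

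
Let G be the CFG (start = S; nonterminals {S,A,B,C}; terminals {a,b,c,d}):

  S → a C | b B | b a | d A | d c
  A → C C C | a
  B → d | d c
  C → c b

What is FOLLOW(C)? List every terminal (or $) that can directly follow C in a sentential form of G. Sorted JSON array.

Compute FIRST by fixpoint:
[1]
  A via A→a: +{a}
  B via B→d: +{d}
  C via C→c b: +{c}
  S via S→a C: +{a}
  S via S→b B: +{b}
  S via S→d A: +{d}
  FIRST[S]={a,b,d}  FIRST[A]={a}  FIRST[B]={d}  FIRST[C]={c}
[2]
  A via A→C C C: +{c}
  FIRST[S]={a,b,d}  FIRST[A]={a,c}  FIRST[B]={d}  FIRST[C]={c}
[3] (no change)
  FIRST[S]={a,b,d}  FIRST[A]={a,c}  FIRST[B]={d}  FIRST[C]={c}

FOLLOW sets:
FOLLOW(S) := {$}
iter 1:
  A→C C C: FOLLOW(C) ⊇ FIRST(C) = {c}; new: +{c}
  S→a C: FOLLOW(C) ⊇ FOLLOW(S) ⊇ {$}; new: +{$}
  S→b B: FOLLOW(B) ⊇ FOLLOW(S) ⊇ {$}; new: +{$}
  S→d A: FOLLOW(A) ⊇ FOLLOW(S) ⊇ {$}; new: +{$}
  S: {$}  A: {$}  B: {$}  C: {$,c}
iter 2: (stable)
  S: {$}  A: {$}  B: {$}  C: {$,c}

FOLLOW(C) = ["$", "c"]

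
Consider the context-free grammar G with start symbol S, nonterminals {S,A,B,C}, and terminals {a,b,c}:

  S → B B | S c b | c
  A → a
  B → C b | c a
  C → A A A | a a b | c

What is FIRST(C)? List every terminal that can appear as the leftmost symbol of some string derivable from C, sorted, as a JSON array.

FIRST iteration:
[1]
  A via A→a: +{a}
  B via B→c a: +{c}
  C via C→A A A: +{a}
  C via C→c: +{c}
  S via S→B B: +{c}
  FIRST[S]={c}  FIRST[A]={a}  FIRST[B]={c}  FIRST[C]={a,c}
[2]
  B via B→C b: +{a}
  S via S→B B: +{a}
  FIRST[S]={a,c}  FIRST[A]={a}  FIRST[B]={a,c}  FIRST[C]={a,c}
[3] (no change)
  FIRST[S]={a,c}  FIRST[A]={a}  FIRST[B]={a,c}  FIRST[C]={a,c}

FIRST(C) = ["a", "c"]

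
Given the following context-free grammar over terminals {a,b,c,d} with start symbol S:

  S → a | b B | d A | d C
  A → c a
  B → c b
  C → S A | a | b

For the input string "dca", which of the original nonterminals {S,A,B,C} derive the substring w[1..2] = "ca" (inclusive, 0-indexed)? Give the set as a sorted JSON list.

CNF form of G:
  S -> T2 B | T3 A | T3 C | a
  A -> T0 T1
  B -> T0 T2
  C -> S A | a | b
  T0 -> c
  T1 -> a
  T2 -> b
  T3 -> d

CYK table (by increasing span), restricted to cells inside w[1..2]:
  [1..1]={T0}  "c"  orig:{}
  [2..2]={C,S,T1}  "a"  orig:{C,S}
  [1..2]={A}  "ca"

Original NTs in T[1,2] deriving "ca": ["A"]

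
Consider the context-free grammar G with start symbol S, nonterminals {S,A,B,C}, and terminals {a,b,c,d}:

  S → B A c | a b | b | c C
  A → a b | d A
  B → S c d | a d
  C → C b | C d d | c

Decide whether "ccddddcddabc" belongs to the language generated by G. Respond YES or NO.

CNF form of G:
  S -> B X6 | T0 T1 | T3 C | b
  A -> T0 T1 | T2 A
  B -> S X4 | T0 T2
  C -> C T1 | C X5 | c
  T0 -> a
  T1 -> b
  T2 -> d
  T3 -> c
  X4 -> T3 T2
  X5 -> T2 T2
  X6 -> A T3

CYK table (by increasing span):
  T[0,0] 'c' = {C,T3}  orig:{C}
  T[1,1] 'c' = {C,T3}  orig:{C}
  T[2,2] 'd' = {T2}  orig:{}
  T[3,3] 'd' = {T2}  orig:{}
  T[4,4] 'd' = {T2}  orig:{}
  T[5,5] 'd' = {T2}  orig:{}
  T[6,6] 'c' = {C,T3}  orig:{C}
  T[7,7] 'd' = {T2}  orig:{}
  T[8,8] 'd' = {T2}  orig:{}
  T[9,9] 'a' = {T0}  orig:{}
  T[10,10] 'b' = {S,T1}  orig:{S}
  T[11,11] 'c' = {C,T3}  orig:{C}
  T[0,1] 'cc' = {S}
  T[1,2] 'cd' = {X4}  orig:{}
  T[2,3] 'dd' = {X5}  orig:{}
  T[3,4] 'dd' = {X5}  orig:{}
  T[4,5] 'dd' = {X5}  orig:{}
  T[5,6] 'dc' = ∅
  T[6,7] 'cd' = {X4}  orig:{}
  T[7,8] 'dd' = {X5}  orig:{}
  T[8,9] 'da' = ∅
  T[9,10] 'ab' = {A,S}
  T[10,11] 'bc' = ∅
  T[0,2] 'ccd' = ∅
  T[1,3] 'cdd' = {C}
  T[2,4] 'ddd' = ∅
  T[3,5] 'ddd' = ∅
  T[4,6] 'ddc' = ∅
  T[5,7] 'dcd' = ∅
  T[6,8] 'cdd' = {C}
  T[7,9] 'dda' = ∅
  T[8,10] 'dab' = {A}
  T[9,11] 'abc' = {X6}  orig:{}
  T[0,3] 'ccdd' = {S}
  T[1,4] 'cddd' = ∅
  T[2,5] 'dddd' = ∅
  T[3,6] 'dddc' = ∅
  T[4,7] 'ddcd' = ∅
  T[5,8] 'dcdd' = ∅
  T[6,9] 'cdda' = ∅
  T[7,10] 'ddab' = {A}
  T[8,11] 'dabc' = {X6}  orig:{}
  T[0,4] 'ccddd' = ∅
  T[1,5] 'cdddd' = {C}
  T[2,6] 'ddddc' = ∅
  T[3,7] 'dddcd' = ∅
  T[4,8] 'ddcdd' = ∅
  T[5,9] 'dcdda' = ∅
  T[6,10] 'cddab' = ∅
  T[7,11] 'ddabc' = {X6}  orig:{}
  T[0,5] 'ccdddd' = {S}
  T[1,6] 'cddddc' = ∅
  T[2,7] 'ddddcd' = ∅
  T[3,8] 'dddcdd' = ∅
  T[4,9] 'ddcdda' = ∅
  T[5,10] 'dcddab' = ∅
  T[6,11] 'cddabc' = ∅
  T[0,6] 'ccddddc' = ∅
  T[1,7] 'cddddcd' = ∅
  T[2,8] 'ddddcdd' = ∅
  T[3,9] 'dddcdda' = ∅
  T[4,10] 'ddcddab' = ∅
  T[5,11] 'dcddabc' = ∅
  T[0,7] 'ccddddcd' = {B}
  T[1,8] 'cddddcdd' = ∅
  T[2,9] 'ddddcdda' = ∅
  T[3,10] 'dddcddab' = ∅
  T[4,11] 'ddcddabc' = ∅
  T[0,8] 'ccddddcdd' = ∅
  T[1,9] 'cddddcdda' = ∅
  T[2,10] 'ddddcddab' = ∅
  T[3,11] 'dddcddabc' = ∅
  T[0,9] 'ccddddcdda' = ∅
  T[1,10] 'cddddcddab' = ∅
  T[2,11] 'ddddcddabc' = ∅
  T[0,10] 'ccddddcddab' = ∅
  T[1,11] 'cddddcddabc' = ∅
  T[0,11] 'ccddddcddabc' = {S}

S ∈ T[0,11] ⇒ YES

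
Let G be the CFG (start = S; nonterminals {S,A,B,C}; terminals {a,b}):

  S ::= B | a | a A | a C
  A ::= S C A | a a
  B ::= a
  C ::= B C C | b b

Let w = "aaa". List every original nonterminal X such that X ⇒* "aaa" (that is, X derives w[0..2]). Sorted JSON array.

CNF form of G:
  S -> T0 A | T0 C | a
  A -> S X2 | T0 T0
  B -> a
  C -> B X3 | T1 T1
  T0 -> a
  T1 -> b
  X2 -> C A
  X3 -> C C

Fill CYK table bottom-up (cells [i..j] with 0 ≤ i ≤ j ≤ 2 only):
  T[0,0] 'a' = {B,S,T0}  orig:{B,S}
  T[1,1] 'a' = {B,S,T0}  orig:{B,S}
  T[2,2] 'a' = {B,S,T0}  orig:{B,S}
  T[0,1] 'aa' = {A}
  T[1,2] 'aa' = {A}
  T[0,2] 'aaa' = {S}

Original NTs in T[0,2] deriving "aaa": ["S"]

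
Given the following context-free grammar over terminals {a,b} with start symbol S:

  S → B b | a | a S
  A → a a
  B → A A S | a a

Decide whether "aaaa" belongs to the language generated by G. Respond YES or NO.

Convert to CNF:
  S -> B T1 | T0 S | a
  A -> T0 T0
  B -> A X2 | T0 T0
  T0 -> a
  T1 -> b
  X2 -> A S

Fill CYK table bottom-up:
  [0..0]={S,T0}  "a"  orig:{S}
  [1..1]={S,T0}  "a"  orig:{S}
  [2..2]={S,T0}  "a"  orig:{S}
  [3..3]={S,T0}  "a"  orig:{S}
  [0..1]={A,B,S}  "aa"
  [1..2]={A,B,S}  "aa"
  [2..3]={A,B,S}  "aa"
  [0..2]={S,X2}  "aaa"  orig:{S}
  [1..3]={S,X2}  "aaa"  orig:{S}
  [0..3]={S,X2}  "aaaa"  orig:{S}

S ∈ T[0,3] ⇒ YES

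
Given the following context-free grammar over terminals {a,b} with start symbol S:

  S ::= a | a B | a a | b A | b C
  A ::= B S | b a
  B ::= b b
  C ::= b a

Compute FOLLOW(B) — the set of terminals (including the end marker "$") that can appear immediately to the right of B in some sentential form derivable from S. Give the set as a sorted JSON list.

FIRST iteration:
round 1:
  A via A→b a: +{b}
  B via B→b b: +{b}
  C via C→b a: +{b}
  S via S→a: +{a}
  S via S→b A: +{b}
  FIRST(S)={a,b}  FIRST(A)={b}  FIRST(B)={b}  FIRST(C)={b}
round 2: (stable)
  FIRST(S)={a,b}  FIRST(A)={b}  FIRST(B)={b}  FIRST(C)={b}

Compute FOLLOW by fixpoint:
FOLLOW(S) := {$}
[1]
  A→B S: FOLLOW(B) ⊇ FIRST(S) = {a,b}; new: +{a,b}
  S→a B: FOLLOW(B) ⊇ FOLLOW(S) ⊇ {$}; new: +{$}
  S→b A: FOLLOW(A) ⊇ FOLLOW(S) ⊇ {$}; new: +{$}
  S→b C: FOLLOW(C) ⊇ FOLLOW(S) ⊇ {$}; new: +{$}
  FOLLOW(S)={$}  FOLLOW(A)={$}  FOLLOW(B)={$,a,b}  FOLLOW(C)={$}
[2] (no change)
  FOLLOW(S)={$}  FOLLOW(A)={$}  FOLLOW(B)={$,a,b}  FOLLOW(C)={$}

FOLLOW(B) = ["$", "a", "b"]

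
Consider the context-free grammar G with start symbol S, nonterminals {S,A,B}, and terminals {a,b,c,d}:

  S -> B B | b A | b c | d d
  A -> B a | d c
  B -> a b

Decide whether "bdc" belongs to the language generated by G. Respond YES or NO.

CNF form of G:
  S -> B B | T1 T1 | T3 A | T3 T2
  A -> B T0 | T1 T2
  B -> T0 T3
  T0 -> a
  T1 -> d
  T2 -> c
  T3 -> b

CYK table (by increasing span):
  T[0,0] 'b' = {T3}  orig:{}
  T[1,1] 'd' = {T1}  orig:{}
  T[2,2] 'c' = {T2}  orig:{}
  T[0,1] 'bd' = ∅
  T[1,2] 'dc' = {A}
  T[0,2] 'bdc' = {S}

S ∈ T[0,2] ⇒ YES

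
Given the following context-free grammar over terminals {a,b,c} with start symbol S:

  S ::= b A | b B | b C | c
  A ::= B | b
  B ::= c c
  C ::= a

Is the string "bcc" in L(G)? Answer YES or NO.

CNF form of G:
  S -> T1 A | T1 B | T1 C | c
  A -> T0 T0 | b
  B -> T0 T0
  C -> a
  T0 -> c
  T1 -> b

Fill CYK table bottom-up:
  cell(0,0) b: {A,T1}  orig:{A}
  cell(1,1) c: {S,T0}  orig:{S}
  cell(2,2) c: {S,T0}  orig:{S}
  cell(0,1) bc: ∅
  cell(1,2) cc: {A,B}
  cell(0,2) bcc: {S}

S ∈ T[0,2] ⇒ YES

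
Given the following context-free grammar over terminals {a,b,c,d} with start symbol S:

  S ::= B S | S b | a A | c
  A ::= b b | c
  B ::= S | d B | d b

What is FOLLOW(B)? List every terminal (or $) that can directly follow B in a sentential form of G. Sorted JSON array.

Compute FIRST by fixpoint:
iter 1:
  A via A→b b: +{b}
  A via A→c: +{c}
  B via B→d B: +{d}
  S via S→B S: +{d}
  S via S→a A: +{a}
  S via S→c: +{c}
  FIRST[S]={a,c,d}  FIRST[A]={b,c}  FIRST[B]={d}
iter 2:
  B via B→S: +{a,c}
  FIRST[S]={a,c,d}  FIRST[A]={b,c}  FIRST[B]={a,c,d}
iter 3: (stable)
  FIRST[S]={a,c,d}  FIRST[A]={b,c}  FIRST[B]={a,c,d}

FOLLOW iteration:
FOLLOW(S) := {$}
round 1:
  S→B S: FOLLOW(B) ⊇ FIRST(S) = {a,c,d}; new: +{a,c,d}
  S→S b: FOLLOW(S) ⊇ FIRST(b) = {b}; new: +{b}
  S→a A: FOLLOW(A) ⊇ FOLLOW(S) ⊇ {$,b}; new: +{$,b}
  FOLLOW[S]={$,b}  FOLLOW[A]={$,b}  FOLLOW[B]={a,c,d}
round 2:
  B→S: FOLLOW(S) ⊇ FOLLOW(B) ⊇ {a,c,d}; new: +{a,c,d}
  S→a A: FOLLOW(A) ⊇ FOLLOW(S) ⊇ {$,a,b,c,d}; new: +{a,c,d}
  FOLLOW[S]={$,a,b,c,d}  FOLLOW[A]={$,a,b,c,d}  FOLLOW[B]={a,c,d}
round 3: done
  FOLLOW[S]={$,a,b,c,d}  FOLLOW[A]={$,a,b,c,d}  FOLLOW[B]={a,c,d}

FOLLOW(B) = ["a", "c", "d"]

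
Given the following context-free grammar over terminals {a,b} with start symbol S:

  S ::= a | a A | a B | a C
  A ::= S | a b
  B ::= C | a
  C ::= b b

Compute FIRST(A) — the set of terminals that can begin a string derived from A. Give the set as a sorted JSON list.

Compute FIRST by fixpoint:
pass 1:
  A via A→a b: +{a}
  B via B→a: +{a}
  C via C→b b: +{b}
  S via S→a: +{a}
  FIRST[S]={a}  FIRST[A]={a}  FIRST[B]={a}  FIRST[C]={b}
pass 2:
  B via B→C: +{b}
  FIRST[S]={a}  FIRST[A]={a}  FIRST[B]={a,b}  FIRST[C]={b}
pass 3: — fixpoint
  FIRST[S]={a}  FIRST[A]={a}  FIRST[B]={a,b}  FIRST[C]={b}

FIRST(A) = ["a"]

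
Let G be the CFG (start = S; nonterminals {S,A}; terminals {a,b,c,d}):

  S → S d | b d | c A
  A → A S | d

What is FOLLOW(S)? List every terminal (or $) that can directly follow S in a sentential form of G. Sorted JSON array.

FIRST iteration:
[1]
  A via A→d: +{d}
  S via S→b d: +{b}
  S via S→c A: +{c}
  FIRST(S)={b,c}  FIRST(A)={d}
[2] done
  FIRST(S)={b,c}  FIRST(A)={d}

FOLLOW sets:
initialize: $ ∈ FOLLOW(S)
round 1:
  A→A S: FOLLOW(A) ⊇ FIRST(S) = {b,c}; new: +{b,c}
  A→A S: FOLLOW(S) ⊇ FOLLOW(A) ⊇ {b,c}; new: +{b,c}
  S→S d: FOLLOW(S) ⊇ FIRST(d) = {d}; new: +{d}
  S→c A: FOLLOW(A) ⊇ FOLLOW(S) ⊇ {$,b,c,d}; new: +{$,d}
  FOLLOW[S]={$,b,c,d}  FOLLOW[A]={$,b,c,d}
round 2: done
  FOLLOW[S]={$,b,c,d}  FOLLOW[A]={$,b,c,d}

FOLLOW(S) = ["$", "b", "c", "d"]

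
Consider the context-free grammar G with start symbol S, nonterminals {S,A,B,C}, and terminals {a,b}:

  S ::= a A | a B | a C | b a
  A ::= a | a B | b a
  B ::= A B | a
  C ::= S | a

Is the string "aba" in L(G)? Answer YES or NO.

Convert to CNF:
  S -> T0 A | T0 B | T0 C | T1 T0
  A -> T0 B | T1 T0 | a
  B -> A B | a
  C -> T0 A | T0 B | T0 C | T1 T0 | a
  T0 -> a
  T1 -> b

CYK fill:
  T[0,0] 'a' = {A,B,C,T0}  orig:{A,B,C}
  T[1,1] 'b' = {T1}  orig:{}
  T[2,2] 'a' = {A,B,C,T0}  orig:{A,B,C}
  T[0,1] 'ab' = ∅
  T[1,2] 'ba' = {A,C,S}
  T[0,2] 'aba' = {C,S}

S ∈ T[0,2] ⇒ YES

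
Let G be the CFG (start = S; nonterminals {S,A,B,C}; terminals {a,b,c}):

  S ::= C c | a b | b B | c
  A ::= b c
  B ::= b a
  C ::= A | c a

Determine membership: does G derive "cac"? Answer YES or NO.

CNF form of G:
  S -> C T1 | T0 B | T2 T0 | c
  A -> T0 T1
  B -> T0 T2
  C -> T0 T1 | T1 T2
  T0 -> b
  T1 -> c
  T2 -> a

Fill CYK table bottom-up:
  cell(0,0) c: {S,T1}  orig:{S}
  cell(1,1) a: {T2}  orig:{}
  cell(2,2) c: {S,T1}  orig:{S}
  cell(0,1) ca: {C}
  cell(1,2) ac: ∅
  cell(0,2) cac: {S}

S ∈ T[0,2] ⇒ YES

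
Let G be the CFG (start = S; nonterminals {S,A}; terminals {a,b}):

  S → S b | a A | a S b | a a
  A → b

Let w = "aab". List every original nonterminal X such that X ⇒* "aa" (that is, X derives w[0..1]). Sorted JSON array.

CNF form of G:
  S -> S T0 | T1 A | T1 T1 | T1 X2
  A -> b
  T0 -> b
  T1 -> a
  X2 -> S T0

CYK fill, restricted to cells inside w[0..1]:
  cell(0,0) a: {T1}  orig:{}
  cell(1,1) a: {T1}  orig:{}
  cell(0,1) aa: {S}

Original NTs in T[0,1] deriving "aa": ["S"]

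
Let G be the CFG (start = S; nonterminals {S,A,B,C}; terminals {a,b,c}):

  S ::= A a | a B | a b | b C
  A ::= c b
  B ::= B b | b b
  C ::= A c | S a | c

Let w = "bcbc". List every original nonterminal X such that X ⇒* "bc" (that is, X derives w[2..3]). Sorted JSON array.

Convert to CNF:
  S -> A T2 | T1 C | T2 B | T2 T1
  A -> T0 T1
  B -> B T1 | T1 T1
  C -> A T0 | S T2 | c
  T0 -> c
  T1 -> b
  T2 -> a

CYK table (by increasing span) — only the sub-triangle for w[2..3]:
  T[2,2] 'b' = {T1}  orig:{}
  T[3,3] 'c' = {C,T0}  orig:{C}
  T[2,3] 'bc' = {S}

Original NTs in T[2,3] deriving "bc": ["S"]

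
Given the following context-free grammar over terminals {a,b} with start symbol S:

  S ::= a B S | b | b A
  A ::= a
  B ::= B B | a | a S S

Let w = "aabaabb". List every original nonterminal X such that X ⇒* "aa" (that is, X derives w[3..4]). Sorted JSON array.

CNF form of G:
  S -> T0 X3 | T1 A | b
  A -> a
  B -> B B | T0 X2 | a
  T0 -> a
  T1 -> b
  X2 -> S S
  X3 -> B S

Fill CYK table bottom-up — only the sub-triangle for w[3..4]:
  T[3,3] 'a' = {A,B,T0}  orig:{A,B}
  T[4,4] 'a' = {A,B,T0}  orig:{A,B}
  T[3,4] 'aa' = {B}

Original NTs in T[3,4] deriving "aa": ["B"]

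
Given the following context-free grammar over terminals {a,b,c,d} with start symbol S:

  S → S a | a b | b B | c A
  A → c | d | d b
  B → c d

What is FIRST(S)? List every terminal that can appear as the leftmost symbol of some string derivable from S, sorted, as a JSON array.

FIRST iteration:
round 1:
  A via A→c: +{c}
  A via A→d: +{d}
  B via B→c d: +{c}
  S via S→a b: +{a}
  S via S→b B: +{b}
  S via S→c A: +{c}
  FIRST(S)={a,b,c}  FIRST(A)={c,d}  FIRST(B)={c}
round 2: (no change)
  FIRST(S)={a,b,c}  FIRST(A)={c,d}  FIRST(B)={c}

FIRST(S) = ["a", "b", "c"]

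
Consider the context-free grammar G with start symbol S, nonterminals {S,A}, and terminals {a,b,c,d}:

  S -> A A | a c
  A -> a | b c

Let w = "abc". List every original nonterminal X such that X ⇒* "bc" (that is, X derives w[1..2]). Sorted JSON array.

CNF form of G:
  S -> A A | T2 T1
  A -> T0 T1 | a
  T0 -> b
  T1 -> c
  T2 -> a

CYK fill — only the sub-triangle for w[1..2]:
  [1..1]={T0}  "b"  orig:{}
  [2..2]={T1}  "c"  orig:{}
  [1..2]={A}  "bc"

Original NTs in T[1,2] deriving "bc": ["A"]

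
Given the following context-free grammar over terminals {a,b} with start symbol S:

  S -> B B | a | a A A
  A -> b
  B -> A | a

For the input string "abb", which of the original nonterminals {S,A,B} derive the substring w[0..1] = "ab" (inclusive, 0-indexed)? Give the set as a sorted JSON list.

CNF form of G:
  S -> B B | T0 X1 | a
  A -> b
  B -> a | b
  T0 -> a
  X1 -> A A

CYK fill (cells [i..j] with 0 ≤ i ≤ j ≤ 1 only):
  [0..0]={B,S,T0}  "a"  orig:{B,S}
  [1..1]={A,B}  "b"
  [0..1]={S}  "ab"

Original NTs in T[0,1] deriving "ab": ["S"]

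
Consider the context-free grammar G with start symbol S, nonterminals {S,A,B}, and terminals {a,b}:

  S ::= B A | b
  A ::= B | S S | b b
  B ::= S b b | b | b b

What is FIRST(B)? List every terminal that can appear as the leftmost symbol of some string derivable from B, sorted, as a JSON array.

FIRST sets, iterate to fixpoint:
round 1:
  A via A→b b: +{b}
  B via B→b: +{b}
  S via S→B A: +{b}
  S: {b}  A: {b}  B: {b}
round 2: done
  S: {b}  A: {b}  B: {b}

FIRST(B) = ["b"]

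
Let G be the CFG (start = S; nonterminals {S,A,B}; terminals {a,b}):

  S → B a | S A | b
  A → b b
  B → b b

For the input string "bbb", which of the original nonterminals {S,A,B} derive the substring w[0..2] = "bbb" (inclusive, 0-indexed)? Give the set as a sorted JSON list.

CNF form of G:
  S -> B T1 | S A | b
  A -> T0 T0
  B -> T0 T0
  T0 -> b
  T1 -> a

Fill CYK table bottom-up — only the sub-triangle for w[0..2]:
  [0..0]={S,T0}  "b"  orig:{S}
  [1..1]={S,T0}  "b"  orig:{S}
  [2..2]={S,T0}  "b"  orig:{S}
  [0..1]={A,B}  "bb"
  [1..2]={A,B}  "bb"
  [0..2]={S}  "bbb"

Original NTs in T[0,2] deriving "bbb": ["S"]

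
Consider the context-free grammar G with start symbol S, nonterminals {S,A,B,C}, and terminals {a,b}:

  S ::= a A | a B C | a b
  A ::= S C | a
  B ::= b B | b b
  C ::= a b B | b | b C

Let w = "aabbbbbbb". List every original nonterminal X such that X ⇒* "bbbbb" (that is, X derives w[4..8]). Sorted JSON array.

CNF form of G:
  S -> T1 A | T1 T0 | T1 X3
  A -> S C | a
  B -> T0 B | T0 T0
  C -> T0 C | T1 X2 | b
  T0 -> b
  T1 -> a
  X2 -> T0 B
  X3 -> B C

Fill CYK table bottom-up — only the sub-triangle for w[4..8]:
  [4..4]={C,T0}  "b"  orig:{C}
  [5..5]={C,T0}  "b"  orig:{C}
  [6..6]={C,T0}  "b"  orig:{C}
  [7..7]={C,T0}  "b"  orig:{C}
  [8..8]={C,T0}  "b"  orig:{C}
  [4..5]={B,C}  "bb"
  [5..6]={B,C}  "bb"
  [6..7]={B,C}  "bb"
  [7..8]={B,C}  "bb"
  [4..6]={B,C,X2,X3}  "bbb"  orig:{B,C}
  [5..7]={B,C,X2,X3}  "bbb"  orig:{B,C}
  [6..8]={B,C,X2,X3}  "bbb"  orig:{B,C}
  [4..7]={B,C,X2,X3}  "bbbb"  orig:{B,C}
  [5..8]={B,C,X2,X3}  "bbbb"  orig:{B,C}
  [4..8]={B,C,X2,X3}  "bbbbb"  orig:{B,C}

Original NTs in T[4,8] deriving "bbbbb": ["B", "C"]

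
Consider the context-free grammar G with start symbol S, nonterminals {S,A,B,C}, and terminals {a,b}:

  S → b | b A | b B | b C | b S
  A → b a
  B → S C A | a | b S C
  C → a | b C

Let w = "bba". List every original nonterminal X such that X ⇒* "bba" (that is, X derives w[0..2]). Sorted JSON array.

CNF form of G:
  S -> T0 A | T0 B | T0 C | T0 S | b
  A -> T0 T1
  B -> S X2 | T0 X3 | a
  C -> T0 C | a
  T0 -> b
  T1 -> a
  X2 -> C A
  X3 -> S C

CYK table (by increasing span) (cells [i..j] with 0 ≤ i ≤ j ≤ 2 only):
  [0..0]={S,T0}  "b"  orig:{S}
  [1..1]={S,T0}  "b"  orig:{S}
  [2..2]={B,C,T1}  "a"  orig:{B,C}
  [0..1]={S}  "bb"
  [1..2]={A,C,S,X3}  "ba"  orig:{A,C,S}
  [0..2]={B,C,S,X3}  "bba"  orig:{B,C,S}

Original NTs in T[0,2] deriving "bba": ["B", "C", "S"]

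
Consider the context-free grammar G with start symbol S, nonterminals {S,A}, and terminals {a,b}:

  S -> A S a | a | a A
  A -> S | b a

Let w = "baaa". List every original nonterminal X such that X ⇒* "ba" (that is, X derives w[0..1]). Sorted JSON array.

Convert to CNF:
  S -> A X3 | T0 A | a
  A -> A X2 | T0 A | T1 T0 | a
  T0 -> a
  T1 -> b
  X2 -> S T0
  X3 -> S T0

CYK fill — only the sub-triangle for w[0..1]:
  T[0,0] 'b' = {T1}  orig:{}
  T[1,1] 'a' = {A,S,T0}  orig:{A,S}
  T[0,1] 'ba' = {A}

Original NTs in T[0,1] deriving "ba": ["A"]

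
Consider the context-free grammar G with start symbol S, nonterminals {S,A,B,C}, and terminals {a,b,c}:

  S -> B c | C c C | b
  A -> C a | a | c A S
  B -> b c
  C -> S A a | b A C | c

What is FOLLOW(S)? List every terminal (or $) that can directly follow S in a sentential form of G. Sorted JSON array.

FIRST iteration:
round 1:
  A via A→a: +{a}
  A via A→c A S: +{c}
  B via B→b c: +{b}
  C via C→b A C: +{b}
  C via C→c: +{c}
  S via S→B c: +{b}
  S via S→C c C: +{c}
  FIRST[S]={b,c}  FIRST[A]={a,c}  FIRST[B]={b}  FIRST[C]={b,c}
round 2:
  A via A→C a: +{b}
  FIRST[S]={b,c}  FIRST[A]={a,b,c}  FIRST[B]={b}  FIRST[C]={b,c}
round 3: — fixpoint
  FIRST[S]={b,c}  FIRST[A]={a,b,c}  FIRST[B]={b}  FIRST[C]={b,c}

FOLLOW sets:
FOLLOW(S) := {$}
round 1:
  A→C a: FOLLOW(C) ⊇ FIRST(a) = {a}; new: +{a}
  A→c A S: FOLLOW(A) ⊇ FIRST(S) = {b,c}; new: +{b,c}
  A→c A S: FOLLOW(S) ⊇ FOLLOW(A) ⊇ {b,c}; new: +{b,c}
  C→S A a: FOLLOW(S) ⊇ FIRST(A) = {a,b,c}; new: +{a}
  C→S A a: FOLLOW(A) ⊇ FIRST(a) = {a}; new: +{a}
  S→B c: FOLLOW(B) ⊇ FIRST(c) = {c}; new: +{c}
  S→C c C: FOLLOW(C) ⊇ FIRST(c) = {c}; new: +{c}
  S→C c C: FOLLOW(C) ⊇ FOLLOW(S) ⊇ {$,a,b,c}; new: +{$,b}
  FOLLOW(S)={$,a,b,c}  FOLLOW(A)={a,b,c}  FOLLOW(B)={c}  FOLLOW(C)={$,a,b,c}
round 2: done
  FOLLOW(S)={$,a,b,c}  FOLLOW(A)={a,b,c}  FOLLOW(B)={c}  FOLLOW(C)={$,a,b,c}

FOLLOW(S) = ["$", "a", "b", "c"]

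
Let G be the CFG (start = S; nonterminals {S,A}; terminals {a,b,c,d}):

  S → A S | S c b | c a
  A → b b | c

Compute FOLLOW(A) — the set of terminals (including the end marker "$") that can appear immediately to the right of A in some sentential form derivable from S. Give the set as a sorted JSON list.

Compute FIRST by fixpoint:
pass 1:
  A via A→b b: +{b}
  A via A→c: +{c}
  S via S→A S: +{b,c}
  S: {b,c}  A: {b,c}
pass 2: done
  S: {b,c}  A: {b,c}

FOLLOW sets:
initialize: $ ∈ FOLLOW(S)
round 1:
  S→A S: FOLLOW(A) ⊇ FIRST(S) = {b,c}; new: +{b,c}
  S→S c b: FOLLOW(S) ⊇ FIRST(c) = {c}; new: +{c}
  S: {$,c}  A: {b,c}
round 2: — fixpoint
  S: {$,c}  A: {b,c}

FOLLOW(A) = ["b", "c"]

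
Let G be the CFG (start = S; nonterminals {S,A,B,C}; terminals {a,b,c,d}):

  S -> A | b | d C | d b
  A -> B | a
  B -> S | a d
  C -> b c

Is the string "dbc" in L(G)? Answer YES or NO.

CNF form of G:
  S -> T0 T1 | T1 C | T1 T2 | a | b
  A -> T0 T1 | T1 C | T1 T2 | a | b
  B -> T0 T1 | T1 C | T1 T2 | a | b
  C -> T2 T3
  T0 -> a
  T1 -> d
  T2 -> b
  T3 -> c

CYK table (by increasing span):
  [0..0]={T1}  "d"  orig:{}
  [1..1]={A,B,S,T2}  "b"  orig:{A,B,S}
  [2..2]={T3}  "c"  orig:{}
  [0..1]={A,B,S}  "db"
  [1..2]={C}  "bc"
  [0..2]={A,B,S}  "dbc"

S ∈ T[0,2] ⇒ YES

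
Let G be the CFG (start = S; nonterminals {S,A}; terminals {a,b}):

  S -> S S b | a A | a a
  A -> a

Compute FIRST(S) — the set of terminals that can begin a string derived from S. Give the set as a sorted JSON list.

FIRST sets, iterate to fixpoint:
iter 1:
  A via A→a: +{a}
  S via S→a A: +{a}
  S: {a}  A: {a}
iter 2: (no change)
  S: {a}  A: {a}

FIRST(S) = ["a"]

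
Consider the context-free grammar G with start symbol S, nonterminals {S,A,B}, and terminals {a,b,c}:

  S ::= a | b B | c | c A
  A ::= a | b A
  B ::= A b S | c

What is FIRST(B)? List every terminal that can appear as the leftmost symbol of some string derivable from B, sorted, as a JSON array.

FIRST sets, iterate to fixpoint:
round 1:
  A via A→a: +{a}
  A via A→b A: +{b}
  B via B→A b S: +{a,b}
  B via B→c: +{c}
  S via S→a: +{a}
  S via S→b B: +{b}
  S via S→c: +{c}
  S: {a,b,c}  A: {a,b}  B: {a,b,c}
round 2: — fixpoint
  S: {a,b,c}  A: {a,b}  B: {a,b,c}

FIRST(B) = ["a", "b", "c"]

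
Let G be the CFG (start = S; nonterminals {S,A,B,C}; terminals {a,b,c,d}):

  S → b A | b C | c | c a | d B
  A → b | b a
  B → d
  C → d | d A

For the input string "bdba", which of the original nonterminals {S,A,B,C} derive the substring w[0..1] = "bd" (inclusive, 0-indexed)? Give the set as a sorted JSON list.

Convert to CNF:
  S -> T0 A | T0 C | T2 B | T3 T1 | c
  A -> T0 T1 | b
  B -> d
  C -> T2 A | d
  T0 -> b
  T1 -> a
  T2 -> d
  T3 -> c

CYK fill — only the sub-triangle for w[0..1]:
  T[0,0] 'b' = {A,T0}  orig:{A}
  T[1,1] 'd' = {B,C,T2}  orig:{B,C}
  T[0,1] 'bd' = {S}

Original NTs in T[0,1] deriving "bd": ["S"]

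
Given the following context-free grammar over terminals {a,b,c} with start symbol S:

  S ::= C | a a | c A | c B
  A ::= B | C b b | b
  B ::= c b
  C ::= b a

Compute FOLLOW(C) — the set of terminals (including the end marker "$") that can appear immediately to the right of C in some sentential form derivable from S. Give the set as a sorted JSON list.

Compute FIRST by fixpoint:
round 1:
  A via A→b: +{b}
  B via B→c b: +{c}
  C via C→b a: +{b}
  S via S→C: +{b}
  S via S→a a: +{a}
  S via S→c A: +{c}
  FIRST(S)={a,b,c}  FIRST(A)={b}  FIRST(B)={c}  FIRST(C)={b}
round 2:
  A via A→B: +{c}
  FIRST(S)={a,b,c}  FIRST(A)={b,c}  FIRST(B)={c}  FIRST(C)={b}
round 3: (stable)
  FIRST(S)={a,b,c}  FIRST(A)={b,c}  FIRST(B)={c}  FIRST(C)={b}

Compute FOLLOW by fixpoint:
initialize: $ ∈ FOLLOW(S)
[1]
  A→C b b: FOLLOW(C) ⊇ FIRST(b) = {b}; new: +{b}
  S→C: FOLLOW(C) ⊇ FOLLOW(S) ⊇ {$}; new: +{$}
  S→c A: FOLLOW(A) ⊇ FOLLOW(S) ⊇ {$}; new: +{$}
  S→c B: FOLLOW(B) ⊇ FOLLOW(S) ⊇ {$}; new: +{$}
  FOLLOW[S]={$}  FOLLOW[A]={$}  FOLLOW[B]={$}  FOLLOW[C]={$,b}
[2] done
  FOLLOW[S]={$}  FOLLOW[A]={$}  FOLLOW[B]={$}  FOLLOW[C]={$,b}

FOLLOW(C) = ["$", "b"]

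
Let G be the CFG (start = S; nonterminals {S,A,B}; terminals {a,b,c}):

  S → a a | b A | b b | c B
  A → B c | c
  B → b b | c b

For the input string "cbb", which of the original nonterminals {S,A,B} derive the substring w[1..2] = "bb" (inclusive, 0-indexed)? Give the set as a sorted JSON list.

Convert to CNF:
  S -> T0 B | T1 A | T1 T1 | T2 T2
  A -> B T0 | c
  B -> T0 T1 | T1 T1
  T0 -> c
  T1 -> b
  T2 -> a

CYK fill — only the sub-triangle for w[1..2]:
  cell(1,1) b: {T1}  orig:{}
  cell(2,2) b: {T1}  orig:{}
  cell(1,2) bb: {B,S}

Original NTs in T[1,2] deriving "bb": ["B", "S"]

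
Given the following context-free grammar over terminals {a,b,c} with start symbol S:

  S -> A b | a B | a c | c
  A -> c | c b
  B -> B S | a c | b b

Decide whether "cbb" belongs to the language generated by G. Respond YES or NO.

CNF form of G:
  S -> A T1 | T2 B | T2 T0 | c
  A -> T0 T1 | c
  B -> B S | T1 T1 | T2 T0
  T0 -> c
  T1 -> b
  T2 -> a

CYK table (by increasing span):
  T[0,0] 'c' = {A,S,T0}  orig:{A,S}
  T[1,1] 'b' = {T1}  orig:{}
  T[2,2] 'b' = {T1}  orig:{}
  T[0,1] 'cb' = {A,S}
  T[1,2] 'bb' = {B}
  T[0,2] 'cbb' = {S}

S ∈ T[0,2] ⇒ YES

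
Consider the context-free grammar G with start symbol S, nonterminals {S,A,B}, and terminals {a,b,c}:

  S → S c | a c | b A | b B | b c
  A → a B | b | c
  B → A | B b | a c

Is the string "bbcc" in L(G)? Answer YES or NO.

Convert to CNF:
  S -> S T2 | T0 T2 | T1 A | T1 B | T1 T2
  A -> T0 B | b | c
  B -> B T1 | T0 B | T0 T2 | b | c
  T0 -> a
  T1 -> b
  T2 -> c

CYK table (by increasing span):
  T[0,0] 'b' = {A,B,T1}  orig:{A,B}
  T[1,1] 'b' = {A,B,T1}  orig:{A,B}
  T[2,2] 'c' = {A,B,T2}  orig:{A,B}
  T[3,3] 'c' = {A,B,T2}  orig:{A,B}
  T[0,1] 'bb' = {B,S}
  T[1,2] 'bc' = {S}
  T[2,3] 'cc' = ∅
  T[0,2] 'bbc' = {S}
  T[1,3] 'bcc' = {S}
  T[0,3] 'bbcc' = {S}

S ∈ T[0,3] ⇒ YES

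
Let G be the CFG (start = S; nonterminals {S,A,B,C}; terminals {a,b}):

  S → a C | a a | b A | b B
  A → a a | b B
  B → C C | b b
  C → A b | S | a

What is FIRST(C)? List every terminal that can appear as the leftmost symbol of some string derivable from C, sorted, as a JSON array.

Compute FIRST by fixpoint:
pass 1:
  A via A→a a: +{a}
  A via A→b B: +{b}
  B via B→b b: +{b}
  C via C→A b: +{a,b}
  S via S→a C: +{a}
  S via S→b A: +{b}
  FIRST[S]={a,b}  FIRST[A]={a,b}  FIRST[B]={b}  FIRST[C]={a,b}
pass 2:
  B via B→C C: +{a}
  FIRST[S]={a,b}  FIRST[A]={a,b}  FIRST[B]={a,b}  FIRST[C]={a,b}
pass 3: (stable)
  FIRST[S]={a,b}  FIRST[A]={a,b}  FIRST[B]={a,b}  FIRST[C]={a,b}

FIRST(C) = ["a", "b"]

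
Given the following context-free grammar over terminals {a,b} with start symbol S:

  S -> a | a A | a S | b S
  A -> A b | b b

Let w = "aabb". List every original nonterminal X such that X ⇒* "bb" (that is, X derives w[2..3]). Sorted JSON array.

CNF form of G:
  S -> T0 S | T1 A | T1 S | a
  A -> A T0 | T0 T0
  T0 -> b
  T1 -> a

CYK fill (cells [i..j] with 2 ≤ i ≤ j ≤ 3 only):
  T[2,2] 'b' = {T0}  orig:{}
  T[3,3] 'b' = {T0}  orig:{}
  T[2,3] 'bb' = {A}

Original NTs in T[2,3] deriving "bb": ["A"]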